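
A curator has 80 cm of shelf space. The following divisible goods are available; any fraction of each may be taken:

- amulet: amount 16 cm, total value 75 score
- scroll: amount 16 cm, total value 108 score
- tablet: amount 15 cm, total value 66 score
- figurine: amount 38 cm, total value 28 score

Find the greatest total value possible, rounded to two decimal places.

Take in order of value per unit:
- scroll (108/16 per unit): all 16 → value 108, running total 108.00
- amulet (75/16 per unit): all 16 → value 75, running total 183.00
- tablet (66/15 per unit): all 15 → value 66, running total 249.00
- figurine (28/38 per unit): 33 of 38 → value 33×28/38 = 24.3158, running total 273.32
Total 273.32.

273.32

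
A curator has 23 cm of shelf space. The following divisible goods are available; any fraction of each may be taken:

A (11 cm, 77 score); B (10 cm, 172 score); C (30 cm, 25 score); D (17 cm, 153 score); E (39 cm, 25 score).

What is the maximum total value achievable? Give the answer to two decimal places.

Take in order of value per unit:
- B (172/10 per unit): all 10 → value 172, running total 172.00
- D (153/17 per unit): 13 of 17 → value 13×153/17 = 117.0000, running total 289.00
Total 289.00.

289.00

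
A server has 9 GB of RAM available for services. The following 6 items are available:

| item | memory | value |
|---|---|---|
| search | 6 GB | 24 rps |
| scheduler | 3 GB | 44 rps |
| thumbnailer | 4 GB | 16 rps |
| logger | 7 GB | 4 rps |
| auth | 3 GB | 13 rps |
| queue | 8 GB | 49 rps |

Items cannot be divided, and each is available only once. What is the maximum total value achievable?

68 rps

Check high-value combinations within 9 GB:
- search+scheduler: memory 6+3=9, value 24+44=68
- scheduler+thumbnailer: memory 3+4=7, value 44+16=60
- scheduler+auth: memory 3+3=6, value 44+13=57
Best: 68 rps.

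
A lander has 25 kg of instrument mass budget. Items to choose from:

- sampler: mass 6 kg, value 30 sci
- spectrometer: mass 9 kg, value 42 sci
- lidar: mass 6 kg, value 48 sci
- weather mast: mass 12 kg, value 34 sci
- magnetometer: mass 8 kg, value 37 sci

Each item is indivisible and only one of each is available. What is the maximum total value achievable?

Check high-value combinations within 25 kg:
- spectrometer+lidar+magnetometer: mass 9+6+8=23, value 42+48+37=127
- sampler+spectrometer+lidar: mass 6+9+6=21, value 30+42+48=120
- sampler+lidar+magnetometer: mass 6+6+8=20, value 30+48+37=115
- sampler+lidar+weather mast: mass 6+6+12=24, value 30+48+34=112
Best: 127 sci.

127 sci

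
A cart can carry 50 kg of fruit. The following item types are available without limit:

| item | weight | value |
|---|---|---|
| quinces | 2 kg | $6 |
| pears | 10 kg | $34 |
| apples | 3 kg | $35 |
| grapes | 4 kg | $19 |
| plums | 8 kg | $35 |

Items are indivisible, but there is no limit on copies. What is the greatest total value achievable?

$566

Best value-per-unit is apples at 35/3; filling with it alone gives 16×35 = 560.
Optimal mix: 1×quinces + 16×apples → weight 50, value 566.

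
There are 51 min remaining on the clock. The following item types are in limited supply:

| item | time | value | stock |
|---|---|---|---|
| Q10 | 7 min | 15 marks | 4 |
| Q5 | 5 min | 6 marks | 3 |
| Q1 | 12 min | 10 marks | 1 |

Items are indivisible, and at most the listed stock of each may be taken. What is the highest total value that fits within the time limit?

82 marks

Best selections within time 51 and stock limits:
- 4×Q10 + 2×Q5 + 1×Q1: time 50, value 82
- 4×Q10 + 3×Q5: time 43, value 78
- 4×Q10 + 1×Q5 + 1×Q1: time 45, value 76
- 3×Q10 + 3×Q5 + 1×Q1: time 48, value 73
Best: 82 marks.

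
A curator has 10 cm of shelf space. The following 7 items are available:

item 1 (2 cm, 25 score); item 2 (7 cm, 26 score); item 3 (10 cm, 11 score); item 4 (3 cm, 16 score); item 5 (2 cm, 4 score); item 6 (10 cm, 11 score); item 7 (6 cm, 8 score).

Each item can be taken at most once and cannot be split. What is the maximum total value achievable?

Check high-value combinations within 10 cm:
- item 1+item 2: length 2+7=9, value 25+26=51
- item 1+item 4+item 5: length 2+3+2=7, value 25+16+4=45
- item 2+item 4: length 7+3=10, value 26+16=42
- item 1+item 4: length 2+3=5, value 25+16=41
- item 1+item 5+item 7: length 2+2+6=10, value 25+4+8=37
Best: 51 score.

51 score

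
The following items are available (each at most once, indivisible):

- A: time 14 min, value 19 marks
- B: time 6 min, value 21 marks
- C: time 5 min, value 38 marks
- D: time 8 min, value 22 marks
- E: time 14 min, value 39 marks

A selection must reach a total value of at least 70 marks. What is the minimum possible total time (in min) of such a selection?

Subsets with value ≥ 70, sorted by total time:
- B+C+D: time 19, value 81
- C+E: time 19, value 77
- B+C+E: time 25, value 98
Minimum time: 19 min.

19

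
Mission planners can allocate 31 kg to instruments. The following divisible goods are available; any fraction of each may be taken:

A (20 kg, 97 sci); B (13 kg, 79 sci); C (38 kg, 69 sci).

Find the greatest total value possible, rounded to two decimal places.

Take in order of value per unit:
- B (79/13 per unit): all 13 → value 79, running total 79.00
- A (97/20 per unit): 18 of 20 → value 18×97/20 = 87.3000, running total 166.30
Total 166.30.

166.30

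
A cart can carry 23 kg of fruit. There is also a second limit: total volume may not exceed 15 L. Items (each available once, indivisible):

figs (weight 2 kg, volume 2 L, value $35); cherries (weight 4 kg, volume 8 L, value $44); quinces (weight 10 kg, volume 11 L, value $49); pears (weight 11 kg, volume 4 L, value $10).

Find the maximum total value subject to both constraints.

Feasible sets respecting both limits:
- figs+cherries+pears: weight 17, volume 14, value 89
- figs+quinces: weight 12, volume 13, value 84
- figs+cherries: weight 6, volume 10, value 79
Best: $89.

$89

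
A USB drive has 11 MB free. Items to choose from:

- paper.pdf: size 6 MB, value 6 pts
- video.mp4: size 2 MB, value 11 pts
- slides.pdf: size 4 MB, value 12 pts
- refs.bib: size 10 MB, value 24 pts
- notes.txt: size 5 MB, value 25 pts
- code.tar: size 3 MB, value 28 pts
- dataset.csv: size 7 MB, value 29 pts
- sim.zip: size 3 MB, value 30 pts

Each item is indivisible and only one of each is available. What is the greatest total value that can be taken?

Check high-value combinations within 11 MB:
- notes.txt+code.tar+sim.zip: size 5+3+3=11, value 25+28+30=83
- slides.pdf+code.tar+sim.zip: size 4+3+3=10, value 12+28+30=70
- video.mp4+code.tar+sim.zip: size 2+3+3=8, value 11+28+30=69
Best: 83 pts.

83 pts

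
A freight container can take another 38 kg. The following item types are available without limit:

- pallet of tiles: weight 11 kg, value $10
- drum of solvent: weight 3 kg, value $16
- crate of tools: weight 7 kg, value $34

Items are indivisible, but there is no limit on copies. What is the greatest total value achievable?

$196

Best value-per-unit is drum of solvent at 16/3; filling with it alone gives 12×16 = 192.
Optimal mix: 8×drum of solvent + 2×crate of tools → weight 38, value 196.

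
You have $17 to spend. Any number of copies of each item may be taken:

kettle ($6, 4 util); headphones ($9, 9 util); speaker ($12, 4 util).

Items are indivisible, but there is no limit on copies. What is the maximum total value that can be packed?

13 util

Best value-per-unit is headphones at 9/9; filling with it alone gives 1×9 = 9.
Optimal mix: 1×kettle + 1×headphones → cost 15, value 13.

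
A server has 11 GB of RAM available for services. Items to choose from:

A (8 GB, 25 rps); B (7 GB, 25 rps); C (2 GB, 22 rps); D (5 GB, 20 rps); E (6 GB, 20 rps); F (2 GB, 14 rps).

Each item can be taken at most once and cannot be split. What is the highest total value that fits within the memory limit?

Check high-value combinations within 11 GB:
- B+C+F: memory 7+2+2=11, value 25+22+14=61
- C+D+F: memory 2+5+2=9, value 22+20+14=56
- C+E+F: memory 2+6+2=10, value 22+20+14=56
- B+C: memory 7+2=9, value 25+22=47
- A+C: memory 8+2=10, value 25+22=47
Best: 61 rps.

61 rps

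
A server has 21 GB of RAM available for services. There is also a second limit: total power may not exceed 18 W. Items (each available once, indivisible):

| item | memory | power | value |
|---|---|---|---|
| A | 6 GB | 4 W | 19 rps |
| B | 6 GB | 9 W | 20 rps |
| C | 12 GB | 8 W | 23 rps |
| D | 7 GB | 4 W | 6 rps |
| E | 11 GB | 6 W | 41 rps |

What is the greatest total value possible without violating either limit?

Feasible sets respecting both limits:
- B+E: memory 17, power 15, value 61
- A+E: memory 17, power 10, value 60
- D+E: memory 18, power 10, value 47
- A+B+D: memory 19, power 17, value 45
Best: 61 rps.

61 rps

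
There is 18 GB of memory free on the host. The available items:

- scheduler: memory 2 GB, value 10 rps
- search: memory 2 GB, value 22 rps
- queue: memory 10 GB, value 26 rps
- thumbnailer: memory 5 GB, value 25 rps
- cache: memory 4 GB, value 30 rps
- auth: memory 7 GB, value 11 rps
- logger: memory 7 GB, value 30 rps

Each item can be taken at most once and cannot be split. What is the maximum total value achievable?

107 rps

Check high-value combinations within 18 GB:
- search+thumbnailer+cache+logger: memory 2+5+4+7=18, value 22+25+30+30=107
- scheduler+thumbnailer+cache+logger: memory 2+5+4+7=18, value 10+25+30+30=95
- scheduler+search+cache+logger: memory 2+2+4+7=15, value 10+22+30+30=92
- scheduler+search+queue+cache: memory 2+2+10+4=18, value 10+22+26+30=88
- search+thumbnailer+cache+auth: memory 2+5+4+7=18, value 22+25+30+11=88
Best: 107 rps.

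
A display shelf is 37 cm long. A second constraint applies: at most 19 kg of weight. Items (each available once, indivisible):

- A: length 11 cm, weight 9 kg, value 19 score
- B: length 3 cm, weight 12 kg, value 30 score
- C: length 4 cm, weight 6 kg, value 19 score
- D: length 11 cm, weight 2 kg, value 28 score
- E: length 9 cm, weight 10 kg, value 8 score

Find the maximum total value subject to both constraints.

66 score

Feasible sets respecting both limits:
- A+C+D: length 26, weight 17, value 66
- B+D: length 14, weight 14, value 58
- C+D+E: length 24, weight 18, value 55
Best: 66 score.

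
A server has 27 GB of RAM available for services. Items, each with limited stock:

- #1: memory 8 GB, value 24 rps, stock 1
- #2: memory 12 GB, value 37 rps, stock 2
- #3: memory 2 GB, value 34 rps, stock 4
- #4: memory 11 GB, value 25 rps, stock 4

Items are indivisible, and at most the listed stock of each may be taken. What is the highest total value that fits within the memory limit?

Top feasible selections:
- 1×#1 + 4×#3 + 1×#4: memory 27, value 185
- 1×#2 + 4×#3: memory 20, value 173
- 1×#1 + 1×#2 + 3×#3: memory 26, value 163
Best: 185 rps.

185 rps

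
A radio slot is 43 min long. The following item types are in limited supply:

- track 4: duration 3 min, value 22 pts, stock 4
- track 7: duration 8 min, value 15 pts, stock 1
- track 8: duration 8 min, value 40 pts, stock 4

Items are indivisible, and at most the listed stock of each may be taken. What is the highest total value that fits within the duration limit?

Top feasible selections:
- 3×track 4 + 4×track 8: duration 41, value 226
- 4×track 4 + 3×track 8: duration 36, value 208
- 2×track 4 + 4×track 8: duration 38, value 204
- 3×track 4 + 1×track 7 + 3×track 8: duration 41, value 201
Best: 226 pts.

226 pts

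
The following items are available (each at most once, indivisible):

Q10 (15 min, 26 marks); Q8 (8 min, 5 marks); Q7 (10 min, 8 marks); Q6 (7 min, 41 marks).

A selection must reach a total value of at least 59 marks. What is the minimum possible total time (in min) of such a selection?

22

Subsets with value ≥ 59, sorted by total time:
- Q10+Q6: time 22, value 67
- Q10+Q8+Q6: time 30, value 72
- Q10+Q7+Q6: time 32, value 75
- Q10+Q8+Q7+Q6: time 40, value 80
Minimum time: 22 min.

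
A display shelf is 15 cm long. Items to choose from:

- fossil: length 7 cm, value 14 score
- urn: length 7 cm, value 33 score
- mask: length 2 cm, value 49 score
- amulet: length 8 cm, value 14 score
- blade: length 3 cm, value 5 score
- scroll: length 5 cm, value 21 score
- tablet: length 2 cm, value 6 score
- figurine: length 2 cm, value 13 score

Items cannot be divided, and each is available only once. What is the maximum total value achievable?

103 score

Check high-value combinations within 15 cm:
- urn+mask+scroll: length 7+2+5=14, value 33+49+21=103
- urn+mask+tablet+figurine: length 7+2+2+2=13, value 33+49+6+13=101
- urn+mask+blade+figurine: length 7+2+3+2=14, value 33+49+5+13=100
Best: 103 score.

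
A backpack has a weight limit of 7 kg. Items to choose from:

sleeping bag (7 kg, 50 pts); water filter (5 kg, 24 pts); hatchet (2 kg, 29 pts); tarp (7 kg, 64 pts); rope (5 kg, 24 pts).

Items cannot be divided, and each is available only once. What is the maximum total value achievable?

Check high-value combinations within 7 kg:
- tarp: weight 7, value 64
- water filter+hatchet: weight 5+2=7, value 24+29=53
- hatchet+rope: weight 2+5=7, value 29+24=53
Best: 64 pts.

64 pts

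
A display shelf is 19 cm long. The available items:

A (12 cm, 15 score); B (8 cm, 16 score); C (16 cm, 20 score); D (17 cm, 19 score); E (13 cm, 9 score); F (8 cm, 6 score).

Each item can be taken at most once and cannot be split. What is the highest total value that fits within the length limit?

Check high-value combinations within 19 cm:
- B+F: length 8+8=16, value 16+6=22
- C: length 16, value 20
- D: length 17, value 19
- B: length 8, value 16
- A: length 12, value 15
Best: 22 score.

22 score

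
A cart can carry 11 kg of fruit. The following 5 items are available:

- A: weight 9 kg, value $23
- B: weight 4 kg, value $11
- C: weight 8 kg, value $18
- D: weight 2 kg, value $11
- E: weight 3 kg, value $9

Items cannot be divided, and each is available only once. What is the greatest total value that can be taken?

Check high-value combinations within 11 kg:
- A+D: weight 9+2=11, value 23+11=34
- B+D+E: weight 4+2+3=9, value 11+11+9=31
- C+D: weight 8+2=10, value 18+11=29
- C+E: weight 8+3=11, value 18+9=27
- A: weight 9, value 23
Best: $34.

$34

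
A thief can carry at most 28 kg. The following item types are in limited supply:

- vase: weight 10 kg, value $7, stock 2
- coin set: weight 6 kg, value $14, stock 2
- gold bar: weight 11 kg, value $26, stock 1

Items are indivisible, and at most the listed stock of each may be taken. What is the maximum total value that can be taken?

$54

Top feasible selections:
- 2×coin set + 1×gold bar: weight 23, value 54
- 1×vase + 1×coin set + 1×gold bar: weight 27, value 47
Best: $54.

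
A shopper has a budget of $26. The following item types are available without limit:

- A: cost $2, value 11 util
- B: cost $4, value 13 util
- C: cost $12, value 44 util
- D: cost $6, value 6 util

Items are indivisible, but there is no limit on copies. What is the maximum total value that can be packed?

143 util

Best value-per-unit is A at 11/2, and filling with it alone uses cost 13×2=26. No mix of the others beats 13×11 = 143.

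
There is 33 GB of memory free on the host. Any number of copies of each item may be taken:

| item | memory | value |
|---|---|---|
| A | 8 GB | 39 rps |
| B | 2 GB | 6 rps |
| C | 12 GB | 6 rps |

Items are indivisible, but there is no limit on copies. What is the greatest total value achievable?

Best value-per-unit is A at 39/8, and filling with it alone uses memory 4×8=32. No mix of the others beats 4×39 = 156.

156 rps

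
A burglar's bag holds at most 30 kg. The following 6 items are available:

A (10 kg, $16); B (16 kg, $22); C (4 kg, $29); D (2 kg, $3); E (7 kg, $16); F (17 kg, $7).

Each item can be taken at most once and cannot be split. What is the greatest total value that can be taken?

Check high-value combinations within 30 kg:
- B+C+D+E: weight 16+4+2+7=29, value 22+29+3+16=70
- B+C+E: weight 16+4+7=27, value 22+29+16=67
- A+B+C: weight 10+16+4=30, value 16+22+29=67
- A+C+D+E: weight 10+4+2+7=23, value 16+29+3+16=64
Best: $70.

$70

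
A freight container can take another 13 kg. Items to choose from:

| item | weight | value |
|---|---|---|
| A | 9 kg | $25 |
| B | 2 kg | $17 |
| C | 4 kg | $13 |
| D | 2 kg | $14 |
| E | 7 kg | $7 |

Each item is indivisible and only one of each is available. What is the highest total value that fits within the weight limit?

This is a 0/1 knapsack; check combinations near the capacity.
- A+B+D: weight 9+2+2=13, value 25+17+14=56
- B+C+D: weight 2+4+2=8, value 17+13+14=44
- A+B: weight 9+2=11, value 25+17=42
- A+D: weight 9+2=11, value 25+14=39
Best: $56.

$56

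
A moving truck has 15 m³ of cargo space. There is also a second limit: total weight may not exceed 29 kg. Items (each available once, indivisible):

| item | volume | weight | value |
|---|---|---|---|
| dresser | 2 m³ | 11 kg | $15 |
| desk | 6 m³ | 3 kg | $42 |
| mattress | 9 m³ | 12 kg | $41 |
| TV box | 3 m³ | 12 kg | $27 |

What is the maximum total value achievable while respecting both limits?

Feasible sets respecting both limits:
- dresser+desk+TV box: volume 11, weight 26, value 84
- desk+mattress: volume 15, weight 15, value 83
- desk+TV box: volume 9, weight 15, value 69
Best: $84.

$84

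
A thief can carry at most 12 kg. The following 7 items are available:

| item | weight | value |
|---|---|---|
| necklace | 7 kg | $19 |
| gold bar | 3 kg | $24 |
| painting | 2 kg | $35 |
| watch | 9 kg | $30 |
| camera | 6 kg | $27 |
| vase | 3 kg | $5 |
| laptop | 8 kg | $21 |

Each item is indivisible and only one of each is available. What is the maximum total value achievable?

$86

Check high-value combinations within 12 kg:
- gold bar+painting+camera: weight 3+2+6=11, value 24+35+27=86
- necklace+gold bar+painting: weight 7+3+2=12, value 19+24+35=78
- painting+camera+vase: weight 2+6+3=11, value 35+27+5=67
- painting+watch: weight 2+9=11, value 35+30=65
- gold bar+painting+vase: weight 3+2+3=8, value 24+35+5=64
Best: $86.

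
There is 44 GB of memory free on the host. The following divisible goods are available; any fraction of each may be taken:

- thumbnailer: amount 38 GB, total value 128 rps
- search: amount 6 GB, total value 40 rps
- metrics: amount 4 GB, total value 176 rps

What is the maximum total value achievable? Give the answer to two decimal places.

330.53

Take in order of value per unit:
- metrics (176/4 per unit): all 4 → value 176, running total 176.00
- search (40/6 per unit): all 6 → value 40, running total 216.00
- thumbnailer (128/38 per unit): 34 of 38 → value 34×128/38 = 114.5263, running total 330.53
Total 330.53.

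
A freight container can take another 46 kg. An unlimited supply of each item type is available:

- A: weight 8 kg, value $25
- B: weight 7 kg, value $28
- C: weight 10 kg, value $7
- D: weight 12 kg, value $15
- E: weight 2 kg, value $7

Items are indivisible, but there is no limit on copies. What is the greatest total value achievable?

$182

Best value-per-unit is B at 28/7; filling with it alone gives 6×28 = 168.
Optimal mix: 6×B + 2×E → weight 46, value 182.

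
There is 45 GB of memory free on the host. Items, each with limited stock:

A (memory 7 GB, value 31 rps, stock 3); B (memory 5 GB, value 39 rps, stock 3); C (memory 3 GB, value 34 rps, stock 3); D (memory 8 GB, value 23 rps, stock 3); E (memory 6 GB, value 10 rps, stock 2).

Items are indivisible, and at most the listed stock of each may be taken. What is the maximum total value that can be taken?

312 rps

Best selections within memory 45 and stock limits:
- 3×A + 3×B + 3×C: memory 45, value 312
- 2×A + 3×B + 3×C + 1×E: memory 44, value 291
Best: 312 rps.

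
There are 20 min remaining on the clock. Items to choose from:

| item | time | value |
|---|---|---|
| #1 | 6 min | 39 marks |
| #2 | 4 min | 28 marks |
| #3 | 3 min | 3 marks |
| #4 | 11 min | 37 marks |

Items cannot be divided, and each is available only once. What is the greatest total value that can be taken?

79 marks

Check high-value combinations within 20 min:
- #1+#3+#4: time 6+3+11=20, value 39+3+37=79
- #1+#4: time 6+11=17, value 39+37=76
- #1+#2+#3: time 6+4+3=13, value 39+28+3=70
- #2+#3+#4: time 4+3+11=18, value 28+3+37=68
Best: 79 marks.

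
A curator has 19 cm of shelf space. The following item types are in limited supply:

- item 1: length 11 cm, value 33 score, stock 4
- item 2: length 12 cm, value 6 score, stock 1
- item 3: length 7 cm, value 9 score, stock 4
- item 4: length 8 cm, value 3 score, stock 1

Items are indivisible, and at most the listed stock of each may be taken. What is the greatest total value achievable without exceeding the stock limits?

Top feasible selections:
- 1×item 1 + 1×item 3: length 18, value 42
- 1×item 1 + 1×item 4: length 19, value 36
- 1×item 1: length 11, value 33
Best: 42 score.

42 score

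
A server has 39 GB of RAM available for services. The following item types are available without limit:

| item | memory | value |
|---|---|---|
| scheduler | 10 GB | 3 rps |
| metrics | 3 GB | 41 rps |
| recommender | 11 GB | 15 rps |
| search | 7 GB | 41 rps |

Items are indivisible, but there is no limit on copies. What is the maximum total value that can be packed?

533 rps

Best value-per-unit is metrics at 41/3, and filling with it alone uses memory 13×3=39. No mix of the others beats 13×41 = 533.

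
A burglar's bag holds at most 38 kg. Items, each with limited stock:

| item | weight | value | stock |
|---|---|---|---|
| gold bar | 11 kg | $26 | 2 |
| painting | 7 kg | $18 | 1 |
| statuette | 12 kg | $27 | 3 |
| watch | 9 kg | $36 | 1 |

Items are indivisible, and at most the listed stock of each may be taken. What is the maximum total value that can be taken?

$106

Top feasible selections:
- 2×gold bar + 1×painting + 1×watch: weight 38, value 106
- 2×statuette + 1×watch: weight 33, value 90
- 1×gold bar + 1×statuette + 1×watch: weight 32, value 89
- 2×gold bar + 1×watch: weight 31, value 88
Best: $106.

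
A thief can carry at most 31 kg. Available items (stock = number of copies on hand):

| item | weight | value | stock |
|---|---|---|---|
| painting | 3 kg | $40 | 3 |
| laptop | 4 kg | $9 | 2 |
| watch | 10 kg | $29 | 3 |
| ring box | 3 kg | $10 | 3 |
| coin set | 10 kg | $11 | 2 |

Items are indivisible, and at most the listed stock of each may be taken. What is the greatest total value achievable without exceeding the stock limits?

$179

Best selections within weight 31 and stock limits:
- 3×painting + 1×watch + 3×ring box: weight 28, value 179
- 3×painting + 2×watch: weight 29, value 178
- 3×painting + 1×laptop + 1×watch + 2×ring box: weight 29, value 178
Best: $179.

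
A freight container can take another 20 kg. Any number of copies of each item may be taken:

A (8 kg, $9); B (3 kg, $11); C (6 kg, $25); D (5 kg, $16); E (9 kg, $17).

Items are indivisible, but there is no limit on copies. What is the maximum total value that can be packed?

Best value-per-unit is C at 25/6; filling with it alone gives 3×25 = 75.
Optimal mix: 1×B + 2×C + 1×D → weight 20, value 77.

$77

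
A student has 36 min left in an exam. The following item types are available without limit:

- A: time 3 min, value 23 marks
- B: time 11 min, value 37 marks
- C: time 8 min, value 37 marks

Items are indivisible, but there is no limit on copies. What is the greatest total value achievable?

Best value-per-unit is A at 23/3, and filling with it alone uses time 12×3=36. No mix of the others beats 12×23 = 276.

276 marks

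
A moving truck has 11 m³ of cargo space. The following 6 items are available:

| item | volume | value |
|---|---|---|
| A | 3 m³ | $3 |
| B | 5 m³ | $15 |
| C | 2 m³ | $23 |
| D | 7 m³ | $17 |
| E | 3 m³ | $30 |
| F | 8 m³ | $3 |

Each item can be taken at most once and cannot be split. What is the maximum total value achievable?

$68

Check high-value combinations within 11 m³:
- B+C+E: volume 5+2+3=10, value 15+23+30=68
- A+C+E: volume 3+2+3=8, value 3+23+30=56
- C+E: volume 2+3=5, value 23+30=53
Best: $68.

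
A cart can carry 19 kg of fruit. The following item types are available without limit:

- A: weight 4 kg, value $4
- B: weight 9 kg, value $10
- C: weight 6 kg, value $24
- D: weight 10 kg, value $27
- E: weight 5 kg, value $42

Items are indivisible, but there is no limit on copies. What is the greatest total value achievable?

$130

Best value-per-unit is E at 42/5; filling with it alone gives 3×42 = 126.
Optimal mix: 1×A + 3×E → weight 19, value 130.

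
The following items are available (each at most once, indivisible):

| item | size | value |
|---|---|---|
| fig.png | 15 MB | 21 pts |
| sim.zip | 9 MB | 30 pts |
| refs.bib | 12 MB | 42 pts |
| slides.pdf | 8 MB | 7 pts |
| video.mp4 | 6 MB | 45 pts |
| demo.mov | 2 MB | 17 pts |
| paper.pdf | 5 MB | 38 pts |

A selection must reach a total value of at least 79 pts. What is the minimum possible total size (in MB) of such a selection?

11

Subsets with value ≥ 79, sorted by total size:
- video.mp4+paper.pdf: size 11, value 83
- video.mp4+demo.mov+paper.pdf: size 13, value 100
- sim.zip+demo.mov+paper.pdf: size 16, value 85
- sim.zip+video.mp4+demo.mov: size 17, value 92
Minimum size: 11 MB.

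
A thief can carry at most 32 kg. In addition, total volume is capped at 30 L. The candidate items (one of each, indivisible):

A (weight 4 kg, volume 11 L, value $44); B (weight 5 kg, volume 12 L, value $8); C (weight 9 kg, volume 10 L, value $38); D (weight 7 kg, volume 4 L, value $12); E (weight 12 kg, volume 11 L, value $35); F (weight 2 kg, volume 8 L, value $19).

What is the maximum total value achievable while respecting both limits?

$101

Feasible sets respecting both limits:
- A+C+F: weight 15, volume 29, value 101
- A+E+F: weight 18, volume 30, value 98
- A+C+D: weight 20, volume 25, value 94
- C+E+F: weight 23, volume 29, value 92
Best: $101.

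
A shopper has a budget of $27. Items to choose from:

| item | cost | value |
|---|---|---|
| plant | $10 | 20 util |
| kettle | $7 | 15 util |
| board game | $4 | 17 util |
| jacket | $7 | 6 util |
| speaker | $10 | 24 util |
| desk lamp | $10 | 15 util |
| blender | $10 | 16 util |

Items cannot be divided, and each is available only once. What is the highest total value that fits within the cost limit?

Check high-value combinations within $27:
- plant+board game+speaker: cost 10+4+10=24, value 20+17+24=61
- plant+kettle+speaker: cost 10+7+10=27, value 20+15+24=59
- board game+speaker+blender: cost 4+10+10=24, value 17+24+16=57
- kettle+board game+speaker: cost 7+4+10=21, value 15+17+24=56
- board game+speaker+desk lamp: cost 4+10+10=24, value 17+24+15=56
Best: 61 util.

61 util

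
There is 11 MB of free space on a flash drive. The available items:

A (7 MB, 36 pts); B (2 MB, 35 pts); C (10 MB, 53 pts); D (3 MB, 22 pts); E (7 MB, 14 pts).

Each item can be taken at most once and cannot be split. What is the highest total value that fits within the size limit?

Check high-value combinations within 11 MB:
- A+B: size 7+2=9, value 36+35=71
- A+D: size 7+3=10, value 36+22=58
- B+D: size 2+3=5, value 35+22=57
Best: 71 pts.

71 pts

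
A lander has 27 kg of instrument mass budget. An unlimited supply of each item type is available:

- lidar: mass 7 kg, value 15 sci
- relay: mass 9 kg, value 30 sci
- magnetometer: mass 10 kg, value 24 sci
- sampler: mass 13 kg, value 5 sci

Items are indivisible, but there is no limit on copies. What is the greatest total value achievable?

90 sci

Best value-per-unit is relay at 30/9, and filling with it alone uses mass 3×9=27. No mix of the others beats 3×30 = 90.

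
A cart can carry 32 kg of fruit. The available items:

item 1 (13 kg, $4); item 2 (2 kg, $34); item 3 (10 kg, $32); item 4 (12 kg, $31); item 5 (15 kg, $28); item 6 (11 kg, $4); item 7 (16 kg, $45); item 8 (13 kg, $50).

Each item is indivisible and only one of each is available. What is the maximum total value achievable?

Check high-value combinations within 32 kg:
- item 2+item 7+item 8: weight 2+16+13=31, value 34+45+50=129
- item 2+item 3+item 8: weight 2+10+13=25, value 34+32+50=116
- item 2+item 4+item 8: weight 2+12+13=27, value 34+31+50=115
- item 2+item 5+item 8: weight 2+15+13=30, value 34+28+50=112
- item 2+item 3+item 7: weight 2+10+16=28, value 34+32+45=111
Best: $129.

$129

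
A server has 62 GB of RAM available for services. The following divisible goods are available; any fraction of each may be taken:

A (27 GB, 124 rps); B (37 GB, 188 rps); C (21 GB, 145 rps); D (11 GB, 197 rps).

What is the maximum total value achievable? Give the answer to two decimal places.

494.43

Take in order of value per unit:
- D (197/11 per unit): all 11 → value 197, running total 197.00
- C (145/21 per unit): all 21 → value 145, running total 342.00
- B (188/37 per unit): 30 of 37 → value 30×188/37 = 152.4324, running total 494.43
Total 494.43.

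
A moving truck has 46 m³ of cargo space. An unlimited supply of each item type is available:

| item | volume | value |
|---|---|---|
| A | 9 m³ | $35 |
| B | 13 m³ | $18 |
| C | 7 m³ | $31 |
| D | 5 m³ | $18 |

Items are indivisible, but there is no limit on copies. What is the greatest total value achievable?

$194

Best value-per-unit is C at 31/7; filling with it alone gives 6×31 = 186.
Optimal mix: 2×A + 4×C → volume 46, value 194.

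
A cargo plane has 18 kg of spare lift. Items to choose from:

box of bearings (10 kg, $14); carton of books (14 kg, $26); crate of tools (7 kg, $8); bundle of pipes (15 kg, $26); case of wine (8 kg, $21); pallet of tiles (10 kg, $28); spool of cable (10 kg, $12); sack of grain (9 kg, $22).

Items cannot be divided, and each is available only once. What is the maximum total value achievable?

$49

Check high-value combinations within 18 kg:
- case of wine+pallet of tiles: weight 8+10=18, value 21+28=49
- case of wine+sack of grain: weight 8+9=17, value 21+22=43
- crate of tools+pallet of tiles: weight 7+10=17, value 8+28=36
Best: $49.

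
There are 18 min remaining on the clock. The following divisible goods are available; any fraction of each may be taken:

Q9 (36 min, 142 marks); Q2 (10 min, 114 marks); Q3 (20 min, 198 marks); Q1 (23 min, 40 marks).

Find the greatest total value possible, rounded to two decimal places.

193.20

Take in order of value per unit:
- Q2 (114/10 per unit): all 10 → value 114, running total 114.00
- Q3 (198/20 per unit): 8 of 20 → value 8×198/20 = 79.2000, running total 193.20
Total 193.20.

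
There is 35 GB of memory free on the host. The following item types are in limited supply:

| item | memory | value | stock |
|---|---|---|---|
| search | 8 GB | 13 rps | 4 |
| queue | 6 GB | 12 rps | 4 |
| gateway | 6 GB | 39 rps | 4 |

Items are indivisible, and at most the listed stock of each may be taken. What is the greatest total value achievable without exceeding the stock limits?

169 rps

Top feasible selections:
- 1×search + 4×gateway: memory 32, value 169
- 1×queue + 4×gateway: memory 30, value 168
- 4×gateway: memory 24, value 156
- 2×search + 3×gateway: memory 34, value 143
Best: 169 rps.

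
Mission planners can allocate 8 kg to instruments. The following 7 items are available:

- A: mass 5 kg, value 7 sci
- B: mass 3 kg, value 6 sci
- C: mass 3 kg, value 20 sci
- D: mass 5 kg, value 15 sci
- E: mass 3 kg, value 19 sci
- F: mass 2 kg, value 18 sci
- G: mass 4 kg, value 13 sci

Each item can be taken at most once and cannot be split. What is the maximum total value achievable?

57 sci

Check high-value combinations within 8 kg:
- C+E+F: mass 3+3+2=8, value 20+19+18=57
- B+C+F: mass 3+3+2=8, value 6+20+18=44
- B+E+F: mass 3+3+2=8, value 6+19+18=43
- C+E: mass 3+3=6, value 20+19=39
- C+F: mass 3+2=5, value 20+18=38
Best: 57 sci.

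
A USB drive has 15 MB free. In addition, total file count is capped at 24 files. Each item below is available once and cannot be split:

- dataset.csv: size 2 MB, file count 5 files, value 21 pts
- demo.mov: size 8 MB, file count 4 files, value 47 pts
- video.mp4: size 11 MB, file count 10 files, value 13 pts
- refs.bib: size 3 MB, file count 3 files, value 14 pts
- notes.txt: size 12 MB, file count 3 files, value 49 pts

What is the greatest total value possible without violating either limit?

82 pts

Feasible sets respecting both limits:
- dataset.csv+demo.mov+refs.bib: size 13, file count 12, value 82
- dataset.csv+notes.txt: size 14, file count 8, value 70
- dataset.csv+demo.mov: size 10, file count 9, value 68
- refs.bib+notes.txt: size 15, file count 6, value 63
Best: 82 pts.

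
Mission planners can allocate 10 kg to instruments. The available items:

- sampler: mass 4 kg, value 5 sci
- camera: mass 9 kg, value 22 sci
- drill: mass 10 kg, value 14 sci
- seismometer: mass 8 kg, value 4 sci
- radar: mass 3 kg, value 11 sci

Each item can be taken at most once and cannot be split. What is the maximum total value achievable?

22 sci

Check high-value combinations within 10 kg:
- camera: mass 9, value 22
- sampler+radar: mass 4+3=7, value 5+11=16
- drill: mass 10, value 14
- radar: mass 3, value 11
- sampler: mass 4, value 5
Best: 22 sci.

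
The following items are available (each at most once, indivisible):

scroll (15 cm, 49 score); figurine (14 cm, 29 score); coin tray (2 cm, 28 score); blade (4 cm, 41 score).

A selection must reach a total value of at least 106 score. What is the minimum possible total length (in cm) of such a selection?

21

Subsets with value ≥ 106, sorted by total length:
- scroll+coin tray+blade: length 21, value 118
- scroll+figurine+coin tray: length 31, value 106
- scroll+figurine+blade: length 33, value 119
- scroll+figurine+coin tray+blade: length 35, value 147
Minimum length: 21 cm.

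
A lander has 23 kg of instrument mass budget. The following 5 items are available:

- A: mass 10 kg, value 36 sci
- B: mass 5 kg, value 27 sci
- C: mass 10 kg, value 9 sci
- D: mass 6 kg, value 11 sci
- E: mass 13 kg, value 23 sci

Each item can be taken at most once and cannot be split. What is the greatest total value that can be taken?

Check high-value combinations within 23 kg:
- A+B+D: mass 10+5+6=21, value 36+27+11=74
- A+B: mass 10+5=15, value 36+27=63
- A+E: mass 10+13=23, value 36+23=59
- B+E: mass 5+13=18, value 27+23=50
Best: 74 sci.

74 sci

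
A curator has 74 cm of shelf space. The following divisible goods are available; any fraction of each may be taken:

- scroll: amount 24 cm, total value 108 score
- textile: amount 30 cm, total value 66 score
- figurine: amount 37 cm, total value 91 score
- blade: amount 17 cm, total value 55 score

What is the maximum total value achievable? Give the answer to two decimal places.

244.16

Take in order of value per unit:
- scroll (108/24 per unit): all 24 → value 108, running total 108.00
- blade (55/17 per unit): all 17 → value 55, running total 163.00
- figurine (91/37 per unit): 33 of 37 → value 33×91/37 = 81.1622, running total 244.16
Total 244.16.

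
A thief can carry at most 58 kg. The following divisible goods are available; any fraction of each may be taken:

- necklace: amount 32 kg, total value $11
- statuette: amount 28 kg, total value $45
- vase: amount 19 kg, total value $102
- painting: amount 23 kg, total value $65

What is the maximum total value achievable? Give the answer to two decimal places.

Take in order of value per unit:
- vase (102/19 per unit): all 19 → value 102, running total 102.00
- painting (65/23 per unit): all 23 → value 65, running total 167.00
- statuette (45/28 per unit): 16 of 28 → value 16×45/28 = 25.7143, running total 192.71
Total 192.71.

192.71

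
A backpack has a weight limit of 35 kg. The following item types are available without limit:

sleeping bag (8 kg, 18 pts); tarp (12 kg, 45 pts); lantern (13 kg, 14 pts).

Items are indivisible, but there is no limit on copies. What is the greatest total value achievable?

Best value-per-unit is tarp at 45/12; filling with it alone gives 2×45 = 90.
Optimal mix: 1×sleeping bag + 2×tarp → weight 32, value 108.

108 pts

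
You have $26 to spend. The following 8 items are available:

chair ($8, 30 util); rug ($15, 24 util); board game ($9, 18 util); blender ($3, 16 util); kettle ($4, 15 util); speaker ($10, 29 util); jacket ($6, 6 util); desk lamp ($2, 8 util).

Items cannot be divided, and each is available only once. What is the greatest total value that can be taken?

90 util

Check high-value combinations within $26:
- chair+blender+kettle+speaker: cost 8+3+4+10=25, value 30+16+15+29=90
- chair+board game+blender+kettle+desk lamp: cost 8+9+3+4+2=26, value 30+18+16+15+8=87
- chair+blender+speaker+desk lamp: cost 8+3+10+2=23, value 30+16+29+8=83
Best: 90 util.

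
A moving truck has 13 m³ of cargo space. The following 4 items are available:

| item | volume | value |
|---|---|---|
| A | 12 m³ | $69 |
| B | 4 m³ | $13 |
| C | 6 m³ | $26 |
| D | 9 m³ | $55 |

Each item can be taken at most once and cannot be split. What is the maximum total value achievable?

This is a 0/1 knapsack; check combinations near the capacity.
- A: volume 12, value 69
- B+D: volume 4+9=13, value 13+55=68
- D: volume 9, value 55
- B+C: volume 4+6=10, value 13+26=39
Best: $69.

$69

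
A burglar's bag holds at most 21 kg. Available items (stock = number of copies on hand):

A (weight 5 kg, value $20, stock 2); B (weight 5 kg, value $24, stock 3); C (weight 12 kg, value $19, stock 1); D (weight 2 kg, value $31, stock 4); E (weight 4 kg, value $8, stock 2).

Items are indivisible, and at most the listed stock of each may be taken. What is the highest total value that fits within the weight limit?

Top feasible selections:
- 2×B + 4×D: weight 18, value 172
- 1×A + 1×B + 4×D: weight 18, value 168
- 3×B + 3×D: weight 21, value 165
- 2×A + 4×D: weight 18, value 164
Best: $172.

$172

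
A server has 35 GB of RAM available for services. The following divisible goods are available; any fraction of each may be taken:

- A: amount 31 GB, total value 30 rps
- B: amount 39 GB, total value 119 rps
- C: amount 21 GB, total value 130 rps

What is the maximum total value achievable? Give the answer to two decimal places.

172.72

Take in order of value per unit:
- C (130/21 per unit): all 21 → value 130, running total 130.00
- B (119/39 per unit): 14 of 39 → value 14×119/39 = 42.7179, running total 172.72
Total 172.72.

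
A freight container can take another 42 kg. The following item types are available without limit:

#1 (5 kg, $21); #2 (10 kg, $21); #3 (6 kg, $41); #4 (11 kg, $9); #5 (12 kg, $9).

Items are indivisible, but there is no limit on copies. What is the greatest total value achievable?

$287

Best value-per-unit is #3 at 41/6, and filling with it alone uses weight 7×6=42. No mix of the others beats 7×41 = 287.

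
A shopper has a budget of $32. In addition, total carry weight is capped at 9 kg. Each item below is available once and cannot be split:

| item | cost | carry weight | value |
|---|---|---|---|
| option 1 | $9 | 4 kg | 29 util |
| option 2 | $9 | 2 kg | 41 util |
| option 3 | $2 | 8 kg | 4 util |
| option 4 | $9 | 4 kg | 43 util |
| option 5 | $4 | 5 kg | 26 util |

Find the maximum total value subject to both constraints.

84 util

Feasible sets respecting both limits:
- option 2+option 4: cost 18, carry weight 6, value 84
- option 1+option 4: cost 18, carry weight 8, value 72
- option 1+option 2: cost 18, carry weight 6, value 70
Best: 84 util.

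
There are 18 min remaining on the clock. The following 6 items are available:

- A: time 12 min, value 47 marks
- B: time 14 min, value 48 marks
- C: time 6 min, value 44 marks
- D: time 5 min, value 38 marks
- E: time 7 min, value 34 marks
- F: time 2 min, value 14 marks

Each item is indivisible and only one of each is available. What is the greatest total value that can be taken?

Check high-value combinations within 18 min:
- C+D+E: time 6+5+7=18, value 44+38+34=116
- C+D+F: time 6+5+2=13, value 44+38+14=96
- C+E+F: time 6+7+2=15, value 44+34+14=92
Best: 116 marks.

116 marks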